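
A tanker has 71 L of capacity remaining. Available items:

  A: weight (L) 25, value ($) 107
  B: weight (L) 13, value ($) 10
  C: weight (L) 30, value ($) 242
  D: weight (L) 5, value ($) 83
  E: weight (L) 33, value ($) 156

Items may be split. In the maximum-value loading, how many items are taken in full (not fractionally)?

Order: D (83/5=16.60) > C (242/30=8.07) > E (156/33=4.73) > A (107/25=4.28) > B (10/13=0.77)
Fill: take D (5 @ 83) → take C (30 @ 242) → take E (33 @ 156) → take 3/25 of A → 12.84; 71/71 used.
3 item(s) taken whole; one partial (take 3/25 of A).

3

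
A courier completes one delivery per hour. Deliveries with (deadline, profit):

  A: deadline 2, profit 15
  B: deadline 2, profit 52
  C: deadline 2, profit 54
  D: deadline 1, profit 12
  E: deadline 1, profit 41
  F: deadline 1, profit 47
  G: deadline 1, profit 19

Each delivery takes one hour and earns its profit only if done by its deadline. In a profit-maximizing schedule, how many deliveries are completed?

Profit order: C=54 B=52 F=47 E=41 G=19 A=15 D=12
Assign: C→slot 2, B→slot 1, F skipped, E skipped, G skipped, A skipped, D skipped.
Slots: [1:B] [2:C]
2 of 7 scheduled.

2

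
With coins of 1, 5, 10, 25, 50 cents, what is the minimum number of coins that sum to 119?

8

Use the largest denomination that fits, subtract, and repeat.
119 − 2×50→19 − 1×10→9 − 1×5→4 − 4×1→0
Total coins = 2 + 1 + 1 + 4 = 8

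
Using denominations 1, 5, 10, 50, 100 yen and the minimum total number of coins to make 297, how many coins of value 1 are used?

Use the largest denomination that fits, subtract, and repeat.
297 = 2×100 + 1×50 + 4×10 + 1×5 + 2×1
Count of 1: 2

2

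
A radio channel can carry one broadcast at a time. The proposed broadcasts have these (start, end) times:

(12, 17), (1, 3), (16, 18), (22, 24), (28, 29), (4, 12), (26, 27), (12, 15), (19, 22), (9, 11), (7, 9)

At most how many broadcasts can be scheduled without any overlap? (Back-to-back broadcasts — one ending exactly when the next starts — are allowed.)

Sorted by end: (1,3)  (7,9)  (9,11)  (4,12)  (12,15)  (12,17)  (16,18)  (19,22)  (22,24)  (26,27)  (28,29)
take (1,3); take (7,9); take (9,11); skip (4,12); take (12,15); take (16,18); take (19,22); take (22,24); take (26,27); take (28,29).
Selected 9 broadcasts.

9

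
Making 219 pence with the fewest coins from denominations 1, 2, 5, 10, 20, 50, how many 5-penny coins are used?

1

Use the largest denomination that fits, subtract, and repeat.
219 − 4×50→19 − 1×10→9 − 1×5→4 − 2×2→0
Count of 5: 1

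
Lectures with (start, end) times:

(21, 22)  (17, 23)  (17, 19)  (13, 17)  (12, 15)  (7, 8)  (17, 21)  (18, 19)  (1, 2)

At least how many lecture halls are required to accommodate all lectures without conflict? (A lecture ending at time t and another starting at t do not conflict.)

4

The answer is the maximum number of intervals overlapping at any instant.
Events (time:±→running): 1:+→1 2:-→0 7:+→1 8:-→0 12:+→1 13:+→2 15:-→1 17:-→0 17:+→1 17:+→2 17:+→3 18:+→4 … peak 4.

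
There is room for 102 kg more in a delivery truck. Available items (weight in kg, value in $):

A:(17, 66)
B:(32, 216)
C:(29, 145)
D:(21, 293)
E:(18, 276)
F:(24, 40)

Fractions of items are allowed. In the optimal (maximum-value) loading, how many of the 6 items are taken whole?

Ratios (sorted): E 15.33, D 13.95, B 6.75, C 5.00, A 3.88, F 1.67
take E (18 @ 276); take D (21 @ 293); take B (32 @ 216); take C (29 @ 145); take 2/17 of A → 7.76. Capacity used 102/102.
4 item(s) taken whole; one partial (take 2/17 of A).

4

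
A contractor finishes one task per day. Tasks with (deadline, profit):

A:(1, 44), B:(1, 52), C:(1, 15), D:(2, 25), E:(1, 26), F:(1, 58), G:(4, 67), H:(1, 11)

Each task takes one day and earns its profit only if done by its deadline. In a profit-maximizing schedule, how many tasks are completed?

3

Take jobs in profit order; each goes to the latest open slot no later than its deadline.
By profit: G(d4,67), F(d1,58), B(d1,52), A(d1,44), E(d1,26), D(d2,25), C(d1,15), H(d1,11)
G→slot 4; F→slot 1; B skipped; A skipped; E skipped; D→slot 2; C skipped; H skipped.
3 of 8 scheduled.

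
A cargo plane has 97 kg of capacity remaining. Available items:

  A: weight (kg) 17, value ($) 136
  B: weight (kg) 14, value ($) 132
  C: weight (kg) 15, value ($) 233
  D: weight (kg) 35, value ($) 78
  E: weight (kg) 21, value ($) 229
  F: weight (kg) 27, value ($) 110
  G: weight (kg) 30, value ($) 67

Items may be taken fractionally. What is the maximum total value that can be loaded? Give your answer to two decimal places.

846.70

Sort by value per unit weight and fill in that order.
Order: C (233/15=15.53) > E (229/21=10.90) > B (132/14=9.43) > A (136/17=8.00) > F (110/27=4.07) > G (67/30=2.23) > D (78/35=2.23)
Fill: take C (15 @ 233) → take E (21 @ 229) → take B (14 @ 132) → take A (17 @ 136) → take F (27 @ 110) → take 3/30 of G → 6.70; 97/97 used.
Total value = 846.70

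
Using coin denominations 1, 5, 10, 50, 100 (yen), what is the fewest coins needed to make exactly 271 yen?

271 − 2×100→71 − 1×50→21 − 2×10→1 − 1×1→0
Total coins = 2 + 1 + 2 + 1 = 6

6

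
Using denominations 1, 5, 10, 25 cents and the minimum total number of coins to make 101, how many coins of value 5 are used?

0

101 − 4×25→1 − 1×1→0
Count of 5: 0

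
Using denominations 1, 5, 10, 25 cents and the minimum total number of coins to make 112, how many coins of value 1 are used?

Greedy: take as many of the largest coin as possible, then repeat with the remainder.
112 − 4×25→12 − 1×10→2 − 2×1→0
Count of 1: 2

2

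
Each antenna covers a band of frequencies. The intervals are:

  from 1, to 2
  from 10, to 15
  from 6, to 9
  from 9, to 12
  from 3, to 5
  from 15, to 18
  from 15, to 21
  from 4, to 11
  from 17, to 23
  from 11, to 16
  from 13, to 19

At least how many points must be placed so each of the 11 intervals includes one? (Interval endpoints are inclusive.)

5

Process intervals by earliest right end; each time one isn't hit yet, stab at its right endpoint.
By right end: [1,2]  [3,5]  [6,9]  [4,11]  [9,12]  [10,15]  [11,16]  [15,18]  [13,19]  [15,21]  [17,23]
[1,2] uncovered → point at 2; [3,5] uncovered → point at 5; [6,9] uncovered → point at 9; [10,15] uncovered → point at 15; [17,23] uncovered → point at 23.
Points: 2, 5, 9, 15, 23 (5 total).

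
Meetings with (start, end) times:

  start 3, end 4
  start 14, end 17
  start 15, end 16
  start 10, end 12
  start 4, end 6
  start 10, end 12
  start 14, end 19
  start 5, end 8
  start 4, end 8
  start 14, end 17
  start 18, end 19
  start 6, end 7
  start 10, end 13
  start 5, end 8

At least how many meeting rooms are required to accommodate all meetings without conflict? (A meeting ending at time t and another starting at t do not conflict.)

Count concurrent intervals with a sweep; the peak is the room count.
starts: [3, 4, 4, 5, 5, 6, 10, 10, 10, 14, 14, 14, 15, 18]
ends:   [4, 6, 7, 8, 8, 8, 12, 12, 13, 16, 17, 17, 19, 19]
s3→1 e4→0 s4→1 s4→2 s5→3 s5→4  — peak 4.

4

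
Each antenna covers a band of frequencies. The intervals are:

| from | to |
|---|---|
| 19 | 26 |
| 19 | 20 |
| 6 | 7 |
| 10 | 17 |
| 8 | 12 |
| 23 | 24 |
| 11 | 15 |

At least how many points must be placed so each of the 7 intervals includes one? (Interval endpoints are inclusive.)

4

Sort by right endpoint; whenever an interval is uncovered, place a point at its right end.
By right end: [6,7]  [8,12]  [11,15]  [10,17]  [19,20]  [23,24]  [19,26]
[6,7] uncovered → point at 7; [8,12] uncovered → point at 12; [19,20] uncovered → point at 20; [23,24] uncovered → point at 24.
Points: 7, 12, 20, 24 (4 total).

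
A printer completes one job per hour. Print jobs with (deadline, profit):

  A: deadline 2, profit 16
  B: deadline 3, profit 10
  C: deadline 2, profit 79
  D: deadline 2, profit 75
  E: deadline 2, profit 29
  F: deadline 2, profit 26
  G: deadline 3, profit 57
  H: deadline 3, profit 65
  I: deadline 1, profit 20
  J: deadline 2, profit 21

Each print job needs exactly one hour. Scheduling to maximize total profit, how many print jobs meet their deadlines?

Take jobs in profit order; each goes to the latest open slot no later than its deadline.
Profit order: C=79 D=75 H=65 G=57 E=29 F=26 J=21 I=20 A=16 B=10
Assign: C→slot 2, D→slot 1, H→slot 3, G skipped, E skipped, F skipped, J skipped, I skipped, A skipped, B skipped.
Slots: [1:D] [2:C] [3:H]
3 of 10 scheduled.

3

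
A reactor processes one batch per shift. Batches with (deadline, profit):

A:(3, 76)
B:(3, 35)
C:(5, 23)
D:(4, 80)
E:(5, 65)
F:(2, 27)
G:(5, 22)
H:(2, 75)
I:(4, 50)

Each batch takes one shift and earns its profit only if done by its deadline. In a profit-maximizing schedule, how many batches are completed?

By profit: D(d4,80), A(d3,76), H(d2,75), E(d5,65), I(d4,50), B(d3,35), F(d2,27), C(d5,23), G(d5,22)
D→slot 4; A→slot 3; H→slot 2; E→slot 5; I→slot 1; B skipped; F skipped; C skipped; G skipped.
5 of 9 scheduled.

5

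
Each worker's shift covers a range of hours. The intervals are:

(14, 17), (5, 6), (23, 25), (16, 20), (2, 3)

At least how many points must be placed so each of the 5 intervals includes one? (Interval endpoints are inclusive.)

4

By right end: [2,3]  [5,6]  [14,17]  [16,20]  [23,25]
[2,3] uncovered → point at 3; [5,6] uncovered → point at 6; [14,17] uncovered → point at 17; [23,25] uncovered → point at 25.
Points: 3, 6, 17, 25 (4 total).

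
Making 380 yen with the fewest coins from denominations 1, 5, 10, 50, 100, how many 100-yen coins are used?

3

380 − 3×100→80 − 1×50→30 − 3×10→0
Count of 100: 3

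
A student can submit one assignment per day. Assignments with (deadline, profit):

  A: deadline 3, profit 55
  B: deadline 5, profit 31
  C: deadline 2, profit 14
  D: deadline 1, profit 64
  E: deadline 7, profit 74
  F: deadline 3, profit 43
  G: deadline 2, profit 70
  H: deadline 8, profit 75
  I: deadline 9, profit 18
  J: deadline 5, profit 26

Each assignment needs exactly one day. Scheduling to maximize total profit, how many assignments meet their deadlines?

8

Take jobs in profit order; each goes to the latest open slot no later than its deadline.
By profit: H(d8,75), E(d7,74), G(d2,70), D(d1,64), A(d3,55), F(d3,43), B(d5,31), J(d5,26), I(d9,18), C(d2,14)
H→slot 8; E→slot 7; G→slot 2; D→slot 1; A→slot 3; F skipped; B→slot 5; J→slot 4; I→slot 9; C skipped.
8 of 10 scheduled.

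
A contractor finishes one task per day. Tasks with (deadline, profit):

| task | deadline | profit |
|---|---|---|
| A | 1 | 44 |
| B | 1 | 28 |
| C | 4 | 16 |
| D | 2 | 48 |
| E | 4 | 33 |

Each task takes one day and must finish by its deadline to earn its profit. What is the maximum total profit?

141

By profit: D(d2,48), A(d1,44), E(d4,33), B(d1,28), C(d4,16)
D→slot 2; A→slot 1; E→slot 4; B skipped; C→slot 3.
Profit = 44 + 48 + 16 + 33 = 141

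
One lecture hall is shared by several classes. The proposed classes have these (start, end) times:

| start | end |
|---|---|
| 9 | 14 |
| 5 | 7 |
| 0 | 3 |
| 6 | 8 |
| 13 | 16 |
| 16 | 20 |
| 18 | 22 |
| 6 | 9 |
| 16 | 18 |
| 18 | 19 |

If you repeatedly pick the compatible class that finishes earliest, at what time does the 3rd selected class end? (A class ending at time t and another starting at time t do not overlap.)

14

By end time: (0,3), (5,7), (6,8), (6,9), (9,14), (13,16), (16,18), (18,19), (16,20), (18,22).
Pick (0,3); next start ≥ 3 → (5,7); next start ≥ 7 → (9,14); next start ≥ 14 → (16,18); next start ≥ 18 → (18,19).
Selected: (0,3) (5,7) (9,14) (16,18) (18,19)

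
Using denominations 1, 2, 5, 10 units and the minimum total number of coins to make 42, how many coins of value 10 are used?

Greedy: take as many of the largest coin as possible, then repeat with the remainder.
42 − 4×10→2 − 1×2→0
Count of 10: 4

4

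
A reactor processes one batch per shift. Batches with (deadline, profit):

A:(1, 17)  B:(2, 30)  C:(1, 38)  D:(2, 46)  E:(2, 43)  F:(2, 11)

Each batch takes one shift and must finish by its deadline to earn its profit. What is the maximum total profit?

89

Take jobs in profit order; each goes to the latest open slot no later than its deadline.
Profit order: D=46 E=43 C=38 B=30 A=17 F=11
Assign: D→slot 2, E→slot 1, C skipped, B skipped, A skipped, F skipped.
Slots: [1:E] [2:D]
Profit = 43 + 46 = 89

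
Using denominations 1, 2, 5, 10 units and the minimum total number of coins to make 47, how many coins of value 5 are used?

Greedy: take as many of the largest coin as possible, then repeat with the remainder.
47 = 4×10 + 1×5 + 1×2
Count of 5: 1

1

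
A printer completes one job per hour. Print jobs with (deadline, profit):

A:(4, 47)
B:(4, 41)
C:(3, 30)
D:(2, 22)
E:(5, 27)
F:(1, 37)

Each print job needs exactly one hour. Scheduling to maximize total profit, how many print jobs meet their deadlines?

Profit order: A=47 B=41 F=37 C=30 E=27 D=22
Assign: A→slot 4, B→slot 3, F→slot 1, C→slot 2, E→slot 5, D skipped.
Slots: [1:F] [2:C] [3:B] [4:A] [5:E]
5 of 6 scheduled.

5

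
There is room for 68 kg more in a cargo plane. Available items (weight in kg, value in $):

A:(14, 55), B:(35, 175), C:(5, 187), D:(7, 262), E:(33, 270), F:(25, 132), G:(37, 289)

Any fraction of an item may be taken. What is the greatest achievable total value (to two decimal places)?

898.65

Greedy by value/weight ratio, highest first.
Order: D (262/7=37.43) > C (187/5=37.40) > E (270/33=8.18) > G (289/37=7.81) > F (132/25=5.28) > B (175/35=5.00) > A (55/14=3.93)
Fill: take D (7 @ 262) → take C (5 @ 187) → take E (33 @ 270) → take 23/37 of G → 179.65; 68/68 used.
Total value = 898.65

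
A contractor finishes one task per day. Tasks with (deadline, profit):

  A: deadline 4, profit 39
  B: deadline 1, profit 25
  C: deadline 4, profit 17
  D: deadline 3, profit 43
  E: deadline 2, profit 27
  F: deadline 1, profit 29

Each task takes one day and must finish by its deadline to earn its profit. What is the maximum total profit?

Profit order: D=43 A=39 F=29 E=27 B=25 C=17
Assign: D→slot 3, A→slot 4, F→slot 1, E→slot 2, B skipped, C skipped.
Slots: [1:F] [2:E] [3:D] [4:A]
Profit = 29 + 27 + 43 + 39 = 138

138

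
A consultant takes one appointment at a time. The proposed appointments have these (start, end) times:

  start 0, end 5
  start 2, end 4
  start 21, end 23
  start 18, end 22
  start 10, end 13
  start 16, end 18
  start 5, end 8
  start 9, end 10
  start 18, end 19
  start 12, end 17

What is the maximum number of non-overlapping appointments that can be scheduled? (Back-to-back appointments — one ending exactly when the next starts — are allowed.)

Sorted by end: (2,4)  (0,5)  (5,8)  (9,10)  (10,13)  (12,17)  (16,18)  (18,19)  (18,22)  (21,23)
take (2,4); take (5,8); take (9,10); take (10,13); take (16,18); take (18,19); take (21,23).
Selected 7 appointments.

7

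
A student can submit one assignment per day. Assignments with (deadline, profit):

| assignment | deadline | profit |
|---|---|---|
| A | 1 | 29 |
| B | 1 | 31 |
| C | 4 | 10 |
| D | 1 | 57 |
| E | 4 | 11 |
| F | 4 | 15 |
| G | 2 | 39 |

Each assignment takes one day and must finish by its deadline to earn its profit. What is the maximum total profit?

122

Take jobs in profit order; each goes to the latest open slot no later than its deadline.
Profit order: D=57 G=39 B=31 A=29 F=15 E=11 C=10
Assign: D→slot 1, G→slot 2, B skipped, A skipped, F→slot 4, E→slot 3, C skipped.
Slots: [1:D] [2:G] [3:E] [4:F]
Profit = 57 + 39 + 11 + 15 = 122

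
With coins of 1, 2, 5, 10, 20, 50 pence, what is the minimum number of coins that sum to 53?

53 = 1×50 + 1×2 + 1×1
Total coins = 1 + 1 + 1 = 3

3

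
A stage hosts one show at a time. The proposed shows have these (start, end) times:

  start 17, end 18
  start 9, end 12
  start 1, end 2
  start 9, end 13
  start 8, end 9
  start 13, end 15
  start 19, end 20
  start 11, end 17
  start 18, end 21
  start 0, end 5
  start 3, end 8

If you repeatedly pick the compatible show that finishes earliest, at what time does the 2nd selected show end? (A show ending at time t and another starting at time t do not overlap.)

Order by finish time; keep every interval that doesn't clash with the previous kept one.
Sorted by end: (1,2)  (0,5)  (3,8)  (8,9)  (9,12)  (9,13)  (13,15)  (11,17)  (17,18)  (19,20)  (18,21)
take (1,2); take (3,8); take (8,9); take (9,12); take (13,15); take (17,18); take (19,20).
Selected: (1,2) (3,8) (8,9) (9,12) (13,15) (17,18) (19,20)

8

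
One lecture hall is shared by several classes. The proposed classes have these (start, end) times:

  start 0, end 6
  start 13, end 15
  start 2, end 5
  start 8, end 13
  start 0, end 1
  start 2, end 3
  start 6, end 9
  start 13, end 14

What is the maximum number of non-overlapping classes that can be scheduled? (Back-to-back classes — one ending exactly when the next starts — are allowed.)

Order by finish time; keep every interval that doesn't clash with the previous kept one.
By end time: (0,1), (2,3), (2,5), (0,6), (6,9), (8,13), (13,14), (13,15).
Pick (0,1); next start ≥ 1 → (2,3); next start ≥ 3 → (6,9); next start ≥ 9 → (13,14).
Selected 4 classes.

4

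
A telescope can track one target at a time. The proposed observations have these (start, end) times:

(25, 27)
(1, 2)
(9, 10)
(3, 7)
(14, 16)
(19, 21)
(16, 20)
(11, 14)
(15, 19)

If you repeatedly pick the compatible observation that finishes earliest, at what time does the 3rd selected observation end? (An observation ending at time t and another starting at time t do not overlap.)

10

Sort by end time and greedily take each interval whose start is ≥ the last chosen end.
Sorted by end: (1,2)  (3,7)  (9,10)  (11,14)  (14,16)  (15,19)  (16,20)  (19,21)  (25,27)
take (1,2); take (3,7); take (9,10); take (11,14); take (14,16); take (16,20); take (25,27).
Selected: (1,2) (3,7) (9,10) (11,14) (14,16) (16,20) (25,27)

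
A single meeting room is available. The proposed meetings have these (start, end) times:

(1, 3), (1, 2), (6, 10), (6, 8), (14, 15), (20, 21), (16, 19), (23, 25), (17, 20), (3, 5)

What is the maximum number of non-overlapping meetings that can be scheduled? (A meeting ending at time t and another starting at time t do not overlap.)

7

Greedy by earliest finish: after sorting by end time, pick each interval compatible with the last pick.
Sorted by end: (1,2)  (1,3)  (3,5)  (6,8)  (6,10)  (14,15)  (16,19)  (17,20)  (20,21)  (23,25)
take (1,2); take (3,5); take (6,8); skip (6,10); take (14,15); take (16,19); take (20,21); take (23,25).
Selected 7 meetings.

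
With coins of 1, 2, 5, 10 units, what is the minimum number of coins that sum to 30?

Use the largest denomination that fits, subtract, and repeat.
30 − 3×10→0
Total coins = 3 = 3

3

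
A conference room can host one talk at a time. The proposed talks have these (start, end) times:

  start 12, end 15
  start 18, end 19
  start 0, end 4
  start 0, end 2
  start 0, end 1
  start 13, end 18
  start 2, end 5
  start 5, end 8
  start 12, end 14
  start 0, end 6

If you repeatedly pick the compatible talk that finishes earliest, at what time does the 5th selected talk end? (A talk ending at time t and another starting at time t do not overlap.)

19

By end time: (0,1), (0,2), (0,4), (2,5), (0,6), (5,8), (12,14), (12,15), (13,18), (18,19).
Pick (0,1); next start ≥ 1 → (2,5); next start ≥ 5 → (5,8); next start ≥ 8 → (12,14); next start ≥ 14 → (18,19).
Selected: (0,1) (2,5) (5,8) (12,14) (18,19)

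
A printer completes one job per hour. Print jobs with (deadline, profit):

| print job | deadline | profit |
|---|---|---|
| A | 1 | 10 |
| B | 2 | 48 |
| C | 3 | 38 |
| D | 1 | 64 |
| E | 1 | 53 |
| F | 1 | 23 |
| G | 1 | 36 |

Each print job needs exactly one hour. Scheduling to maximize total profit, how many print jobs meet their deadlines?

Profit order: D=64 E=53 B=48 C=38 G=36 F=23 A=10
Assign: D→slot 1, E skipped, B→slot 2, C→slot 3, G skipped, F skipped, A skipped.
Slots: [1:D] [2:B] [3:C]
3 of 7 scheduled.

3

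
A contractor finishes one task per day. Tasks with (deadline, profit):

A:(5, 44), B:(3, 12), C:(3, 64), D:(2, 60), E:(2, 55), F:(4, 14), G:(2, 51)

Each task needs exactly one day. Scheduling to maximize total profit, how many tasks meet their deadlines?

Sort by profit descending; place each in the latest free slot ≤ its deadline.
By profit: C(d3,64), D(d2,60), E(d2,55), G(d2,51), A(d5,44), F(d4,14), B(d3,12)
C→slot 3; D→slot 2; E→slot 1; G skipped; A→slot 5; F→slot 4; B skipped.
5 of 7 scheduled.

5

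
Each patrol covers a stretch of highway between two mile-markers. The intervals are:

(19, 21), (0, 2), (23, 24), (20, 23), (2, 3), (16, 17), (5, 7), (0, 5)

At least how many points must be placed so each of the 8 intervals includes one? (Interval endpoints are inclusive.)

5

Sort by right endpoint; whenever an interval is uncovered, place a point at its right end.
Sorted: [0,2] [2,3] [0,5] [5,7] [16,17] [19,21] [20,23] [23,24]
{[0,2],[2,3],[0,5]} hit by 2; {[5,7]} hit by 7; {[16,17]} hit by 17; {[19,21],[20,23]} hit by 21; {[23,24]} hit by 24.
Points: 2, 7, 17, 21, 24 (5 total).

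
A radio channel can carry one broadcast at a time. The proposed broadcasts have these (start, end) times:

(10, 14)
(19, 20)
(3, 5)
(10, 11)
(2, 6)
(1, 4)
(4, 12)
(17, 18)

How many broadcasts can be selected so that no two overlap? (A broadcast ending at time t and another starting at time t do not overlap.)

4

Order by finish time; keep every interval that doesn't clash with the previous kept one.
By end time: (1,4), (3,5), (2,6), (10,11), (4,12), (10,14), (17,18), (19,20).
Pick (1,4); next start ≥ 4 → (10,11); next start ≥ 11 → (17,18); next start ≥ 18 → (19,20).
Selected 4 broadcasts.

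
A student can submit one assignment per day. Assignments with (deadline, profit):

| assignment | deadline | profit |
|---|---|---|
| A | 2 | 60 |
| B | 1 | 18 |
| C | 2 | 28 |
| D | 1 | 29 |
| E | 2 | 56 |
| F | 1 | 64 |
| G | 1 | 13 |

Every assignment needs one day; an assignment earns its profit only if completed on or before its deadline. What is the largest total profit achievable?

124

Profit order: F=64 A=60 E=56 D=29 C=28 B=18 G=13
Assign: F→slot 1, A→slot 2, E skipped, D skipped, C skipped, B skipped, G skipped.
Slots: [1:F] [2:A]
Profit = 64 + 60 = 124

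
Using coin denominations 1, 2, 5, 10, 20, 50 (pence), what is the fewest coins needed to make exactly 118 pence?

6

Use the largest denomination that fits, subtract, and repeat.
118 − 2×50→18 − 1×10→8 − 1×5→3 − 1×2→1 − 1×1→0
Total coins = 2 + 1 + 1 + 1 + 1 = 6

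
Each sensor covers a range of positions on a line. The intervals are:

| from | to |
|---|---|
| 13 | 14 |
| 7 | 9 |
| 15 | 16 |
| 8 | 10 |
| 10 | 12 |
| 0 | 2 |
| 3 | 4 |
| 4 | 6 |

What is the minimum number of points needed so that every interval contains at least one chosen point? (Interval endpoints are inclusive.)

6

Sort by right endpoint; whenever an interval is uncovered, place a point at its right end.
By right end: [0,2]  [3,4]  [4,6]  [7,9]  [8,10]  [10,12]  [13,14]  [15,16]
[0,2] uncovered → point at 2; [3,4] uncovered → point at 4; [7,9] uncovered → point at 9; [10,12] uncovered → point at 12; [13,14] uncovered → point at 14; [15,16] uncovered → point at 16.
Points: 2, 4, 9, 12, 14, 16 (6 total).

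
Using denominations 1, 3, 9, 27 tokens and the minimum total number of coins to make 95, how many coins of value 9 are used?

Use the largest denomination that fits, subtract, and repeat.
95 − 3×27→14 − 1×9→5 − 1×3→2 − 2×1→0
Count of 9: 1

1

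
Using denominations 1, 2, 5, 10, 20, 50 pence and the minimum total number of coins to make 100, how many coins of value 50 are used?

2

100 = 2×50
Count of 50: 2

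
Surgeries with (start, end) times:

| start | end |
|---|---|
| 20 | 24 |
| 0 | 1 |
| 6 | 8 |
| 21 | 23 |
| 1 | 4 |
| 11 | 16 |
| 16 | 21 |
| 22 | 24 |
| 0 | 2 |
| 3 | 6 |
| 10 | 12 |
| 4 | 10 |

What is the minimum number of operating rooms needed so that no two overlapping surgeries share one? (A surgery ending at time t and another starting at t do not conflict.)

3

starts: [0, 0, 1, 3, 4, 6, 10, 11, 16, 20, 21, 22]
ends:   [1, 2, 4, 6, 8, 10, 12, 16, 21, 23, 24, 24]
s0→1 s0→2 e1→1 s1→2 e2→1 s3→2 e4→1 s4→2 e6→1 s6→2 e8→1 e10→0 s10→1 s11→2 e12→1 e16→0 s16→1 s20→2 e21→1 s21→2 s22→3  — peak 3.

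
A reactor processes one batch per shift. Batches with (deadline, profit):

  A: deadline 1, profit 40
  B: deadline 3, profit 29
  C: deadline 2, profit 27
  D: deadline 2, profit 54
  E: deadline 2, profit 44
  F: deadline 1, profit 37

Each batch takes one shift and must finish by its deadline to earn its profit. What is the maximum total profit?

127

By profit: D(d2,54), E(d2,44), A(d1,40), F(d1,37), B(d3,29), C(d2,27)
D→slot 2; E→slot 1; A skipped; F skipped; B→slot 3; C skipped.
Profit = 44 + 54 + 29 = 127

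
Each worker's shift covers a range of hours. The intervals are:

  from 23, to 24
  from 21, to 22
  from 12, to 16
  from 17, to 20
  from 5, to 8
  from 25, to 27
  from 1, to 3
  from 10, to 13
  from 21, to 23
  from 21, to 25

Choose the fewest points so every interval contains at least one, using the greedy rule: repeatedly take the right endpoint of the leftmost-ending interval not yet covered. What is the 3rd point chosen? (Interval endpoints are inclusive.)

13

Process intervals by earliest right end; each time one isn't hit yet, stab at its right endpoint.
Sorted: [1,3] [5,8] [10,13] [12,16] [17,20] [21,22] [21,23] [23,24] [21,25] [25,27]
{[1,3]} hit by 3; {[5,8]} hit by 8; {[10,13],[12,16]} hit by 13; {[17,20]} hit by 20; {[21,22],[21,23]} hit by 22; {[23,24],[21,25]} hit by 24; {[25,27]} hit by 27.
Points: 3, 8, 13, 20, 22, 24, 27 (7 total).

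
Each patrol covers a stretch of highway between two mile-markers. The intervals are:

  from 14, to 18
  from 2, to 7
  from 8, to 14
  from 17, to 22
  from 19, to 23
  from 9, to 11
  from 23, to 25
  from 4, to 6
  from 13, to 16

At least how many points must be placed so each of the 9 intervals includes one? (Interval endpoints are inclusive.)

Sort by right endpoint; whenever an interval is uncovered, place a point at its right end.
By right end: [4,6]  [2,7]  [9,11]  [8,14]  [13,16]  [14,18]  [17,22]  [19,23]  [23,25]
[4,6] uncovered → point at 6; [9,11] uncovered → point at 11; [13,16] uncovered → point at 16; [17,22] uncovered → point at 22; [23,25] uncovered → point at 25.
Points: 6, 11, 16, 22, 25 (5 total).

5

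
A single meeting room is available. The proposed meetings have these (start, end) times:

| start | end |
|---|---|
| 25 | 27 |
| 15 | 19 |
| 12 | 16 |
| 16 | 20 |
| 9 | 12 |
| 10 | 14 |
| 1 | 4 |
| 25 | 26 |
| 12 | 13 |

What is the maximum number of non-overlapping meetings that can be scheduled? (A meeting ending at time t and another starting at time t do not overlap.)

5

By end time: (1,4), (9,12), (12,13), (10,14), (12,16), (15,19), (16,20), (25,26), (25,27).
Pick (1,4); next start ≥ 4 → (9,12); next start ≥ 12 → (12,13); next start ≥ 13 → (15,19); next start ≥ 19 → (25,26).
Selected 5 meetings.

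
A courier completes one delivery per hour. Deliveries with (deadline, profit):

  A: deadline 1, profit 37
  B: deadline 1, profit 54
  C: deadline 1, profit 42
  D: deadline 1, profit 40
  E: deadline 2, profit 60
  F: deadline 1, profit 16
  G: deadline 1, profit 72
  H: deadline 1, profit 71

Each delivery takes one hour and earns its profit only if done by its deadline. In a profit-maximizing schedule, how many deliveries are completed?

Take jobs in profit order; each goes to the latest open slot no later than its deadline.
By profit: G(d1,72), H(d1,71), E(d2,60), B(d1,54), C(d1,42), D(d1,40), A(d1,37), F(d1,16)
G→slot 1; H skipped; E→slot 2; B skipped; C skipped; D skipped; A skipped; F skipped.
2 of 8 scheduled.

2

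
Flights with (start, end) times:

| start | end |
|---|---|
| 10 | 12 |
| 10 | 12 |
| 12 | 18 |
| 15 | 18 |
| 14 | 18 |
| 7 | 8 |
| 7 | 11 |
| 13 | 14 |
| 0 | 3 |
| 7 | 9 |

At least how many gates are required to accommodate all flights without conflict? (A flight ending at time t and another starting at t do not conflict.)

Count concurrent intervals with a sweep; the peak is the room count.
Events (time:±→running): 0:+→1 3:-→0 7:+→1 7:+→2 7:+→3 … peak 3.

3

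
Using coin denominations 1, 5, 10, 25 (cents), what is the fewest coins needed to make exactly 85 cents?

4

Use the largest denomination that fits, subtract, and repeat.
85 = 3×25 + 1×10
Total coins = 3 + 1 = 4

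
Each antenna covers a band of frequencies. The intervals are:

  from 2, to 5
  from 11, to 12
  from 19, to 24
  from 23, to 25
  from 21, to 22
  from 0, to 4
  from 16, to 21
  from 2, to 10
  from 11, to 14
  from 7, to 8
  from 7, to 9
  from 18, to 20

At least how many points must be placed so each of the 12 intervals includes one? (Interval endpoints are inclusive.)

Sort by right endpoint; whenever an interval is uncovered, place a point at its right end.
By right end: [0,4]  [2,5]  [7,8]  [7,9]  [2,10]  [11,12]  [11,14]  [18,20]  [16,21]  [21,22]  [19,24]  [23,25]
[0,4] uncovered → point at 4; [7,8] uncovered → point at 8; [11,12] uncovered → point at 12; [18,20] uncovered → point at 20; [21,22] uncovered → point at 22; [23,25] uncovered → point at 25.
Points: 4, 8, 12, 20, 22, 25 (6 total).

6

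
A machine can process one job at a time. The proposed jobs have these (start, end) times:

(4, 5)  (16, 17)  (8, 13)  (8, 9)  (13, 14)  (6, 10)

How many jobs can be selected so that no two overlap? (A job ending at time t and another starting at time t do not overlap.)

Sort by end time and greedily take each interval whose start is ≥ the last chosen end.
By end time: (4,5), (8,9), (6,10), (8,13), (13,14), (16,17).
Pick (4,5); next start ≥ 5 → (8,9); next start ≥ 9 → (13,14); next start ≥ 14 → (16,17).
Selected 4 jobs.

4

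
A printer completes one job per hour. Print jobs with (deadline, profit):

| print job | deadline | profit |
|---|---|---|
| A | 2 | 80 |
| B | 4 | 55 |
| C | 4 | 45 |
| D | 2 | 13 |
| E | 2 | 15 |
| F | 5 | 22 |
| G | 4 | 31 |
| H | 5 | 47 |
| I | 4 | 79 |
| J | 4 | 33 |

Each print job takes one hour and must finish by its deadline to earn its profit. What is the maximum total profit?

By profit: A(d2,80), I(d4,79), B(d4,55), H(d5,47), C(d4,45), J(d4,33), G(d4,31), F(d5,22), E(d2,15), D(d2,13)
A→slot 2; I→slot 4; B→slot 3; H→slot 5; C→slot 1; J skipped; G skipped; F skipped; E skipped; D skipped.
Profit = 45 + 80 + 55 + 79 + 47 = 306

306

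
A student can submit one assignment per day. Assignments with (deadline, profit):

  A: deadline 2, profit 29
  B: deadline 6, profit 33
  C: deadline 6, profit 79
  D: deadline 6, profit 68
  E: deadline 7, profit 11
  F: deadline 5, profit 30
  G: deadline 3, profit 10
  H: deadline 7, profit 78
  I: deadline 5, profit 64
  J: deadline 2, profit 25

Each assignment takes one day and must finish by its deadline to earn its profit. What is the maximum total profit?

By profit: C(d6,79), H(d7,78), D(d6,68), I(d5,64), B(d6,33), F(d5,30), A(d2,29), J(d2,25), E(d7,11), G(d3,10)
C→slot 6; H→slot 7; D→slot 5; I→slot 4; B→slot 3; F→slot 2; A→slot 1; J skipped; E skipped; G skipped.
Profit = 29 + 30 + 33 + 64 + 68 + 79 + 78 = 381

381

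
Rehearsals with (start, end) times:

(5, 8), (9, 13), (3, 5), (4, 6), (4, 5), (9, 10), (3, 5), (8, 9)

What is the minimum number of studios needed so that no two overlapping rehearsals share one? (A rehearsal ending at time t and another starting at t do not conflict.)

4

Count concurrent intervals with a sweep; the peak is the room count.
Events (time:±→running): 3:+→1 3:+→2 4:+→3 4:+→4 … peak 4.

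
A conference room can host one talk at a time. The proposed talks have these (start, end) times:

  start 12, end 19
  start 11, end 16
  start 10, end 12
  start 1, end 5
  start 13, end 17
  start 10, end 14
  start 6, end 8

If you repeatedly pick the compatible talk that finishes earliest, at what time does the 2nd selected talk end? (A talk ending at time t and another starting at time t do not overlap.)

8

By end time: (1,5), (6,8), (10,12), (10,14), (11,16), (13,17), (12,19).
Pick (1,5); next start ≥ 5 → (6,8); next start ≥ 8 → (10,12); next start ≥ 12 → (13,17).
Selected: (1,5) (6,8) (10,12) (13,17)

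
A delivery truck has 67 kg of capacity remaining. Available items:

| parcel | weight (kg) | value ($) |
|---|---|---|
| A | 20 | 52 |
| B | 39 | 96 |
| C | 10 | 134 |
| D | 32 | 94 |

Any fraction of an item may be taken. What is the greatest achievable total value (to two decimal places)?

292.31

Greedy by value/weight ratio, highest first.
Ratios (sorted): C 13.40, D 2.94, A 2.60, B 2.46
take C (10 @ 134); take D (32 @ 94); take A (20 @ 52); take 5/39 of B → 12.31. Capacity used 67/67.
Total value = 292.31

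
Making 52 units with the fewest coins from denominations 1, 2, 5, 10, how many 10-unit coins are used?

52 − 5×10→2 − 1×2→0
Count of 10: 5

5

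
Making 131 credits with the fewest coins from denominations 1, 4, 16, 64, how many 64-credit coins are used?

131 = 2×64 + 3×1
Count of 64: 2

2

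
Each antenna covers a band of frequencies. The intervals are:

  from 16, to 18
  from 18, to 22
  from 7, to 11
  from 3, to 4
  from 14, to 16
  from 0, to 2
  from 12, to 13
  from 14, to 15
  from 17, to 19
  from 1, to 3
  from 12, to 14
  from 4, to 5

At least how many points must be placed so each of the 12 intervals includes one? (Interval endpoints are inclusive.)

Sort by right endpoint; whenever an interval is uncovered, place a point at its right end.
By right end: [0,2]  [1,3]  [3,4]  [4,5]  [7,11]  [12,13]  [12,14]  [14,15]  [14,16]  [16,18]  [17,19]  [18,22]
[0,2] uncovered → point at 2; [3,4] uncovered → point at 4; [7,11] uncovered → point at 11; [12,13] uncovered → point at 13; [14,15] uncovered → point at 15; [16,18] uncovered → point at 18.
Points: 2, 4, 11, 13, 15, 18 (6 total).

6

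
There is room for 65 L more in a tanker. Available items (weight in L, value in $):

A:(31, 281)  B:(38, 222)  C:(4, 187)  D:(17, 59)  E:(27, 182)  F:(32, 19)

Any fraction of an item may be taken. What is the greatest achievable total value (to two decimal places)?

667.53

Sort by value per unit weight and fill in that order.
Ratios (sorted): C 46.75, A 9.06, E 6.74, B 5.84, D 3.47, F 0.59
take C (4 @ 187); take A (31 @ 281); take E (27 @ 182); take 3/38 of B → 17.53. Capacity used 65/65.
Total value = 667.53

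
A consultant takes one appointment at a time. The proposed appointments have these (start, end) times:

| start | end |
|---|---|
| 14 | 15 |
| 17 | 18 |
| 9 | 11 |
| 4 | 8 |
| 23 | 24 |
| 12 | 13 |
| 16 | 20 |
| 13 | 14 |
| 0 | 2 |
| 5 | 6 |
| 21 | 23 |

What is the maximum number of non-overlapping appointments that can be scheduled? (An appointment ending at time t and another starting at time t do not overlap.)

9

Sorted by end: (0,2)  (5,6)  (4,8)  (9,11)  (12,13)  (13,14)  (14,15)  (17,18)  (16,20)  (21,23)  (23,24)
take (0,2); take (5,6); take (9,11); take (12,13); take (13,14); take (14,15); take (17,18); take (21,23); take (23,24).
Selected 9 appointments.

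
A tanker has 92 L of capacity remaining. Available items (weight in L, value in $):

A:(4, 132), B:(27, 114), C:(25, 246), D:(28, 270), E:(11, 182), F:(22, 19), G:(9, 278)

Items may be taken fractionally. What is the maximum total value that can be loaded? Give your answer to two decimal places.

1171.33

Ratios (sorted): A 33.00, G 30.89, E 16.55, C 9.84, D 9.64, B 4.22, F 0.86
take A (4 @ 132); take G (9 @ 278); take E (11 @ 182); take C (25 @ 246); take D (28 @ 270); take 15/27 of B → 63.33. Capacity used 92/92.
Total value = 1171.33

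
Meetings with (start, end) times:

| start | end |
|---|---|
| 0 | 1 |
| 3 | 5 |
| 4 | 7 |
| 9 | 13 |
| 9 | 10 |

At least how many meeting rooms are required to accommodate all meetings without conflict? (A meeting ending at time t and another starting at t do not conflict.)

2

Count concurrent intervals with a sweep; the peak is the room count.
starts: [0, 3, 4, 9, 9]
ends:   [1, 5, 7, 10, 13]
s0→1 e1→0 s3→1 s4→2  — peak 2.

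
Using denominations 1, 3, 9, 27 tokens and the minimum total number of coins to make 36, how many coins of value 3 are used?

0

Greedy: take as many of the largest coin as possible, then repeat with the remainder.
36 − 1×27→9 − 1×9→0
Count of 3: 0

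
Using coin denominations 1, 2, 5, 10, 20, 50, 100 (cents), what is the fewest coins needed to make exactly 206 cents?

4

206 − 2×100→6 − 1×5→1 − 1×1→0
Total coins = 2 + 1 + 1 = 4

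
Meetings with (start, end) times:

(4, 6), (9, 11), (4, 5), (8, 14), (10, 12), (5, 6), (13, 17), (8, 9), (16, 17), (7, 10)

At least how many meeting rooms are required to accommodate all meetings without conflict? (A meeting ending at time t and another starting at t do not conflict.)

3

Count concurrent intervals with a sweep; the peak is the room count.
Events (time:±→running): 4:+→1 4:+→2 5:-→1 5:+→2 6:-→1 6:-→0 7:+→1 8:+→2 8:+→3 … peak 3.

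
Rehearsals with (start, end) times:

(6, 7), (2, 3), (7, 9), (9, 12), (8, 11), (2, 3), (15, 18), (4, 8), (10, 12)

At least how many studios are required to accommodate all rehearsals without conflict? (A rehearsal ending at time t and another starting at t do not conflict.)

Count concurrent intervals with a sweep; the peak is the room count.
starts: [2, 2, 4, 6, 7, 8, 9, 10, 15]
ends:   [3, 3, 7, 8, 9, 11, 12, 12, 18]
s2→1 s2→2 e3→1 e3→0 s4→1 s6→2 e7→1 s7→2 e8→1 s8→2 e9→1 s9→2 s10→3  — peak 3.

3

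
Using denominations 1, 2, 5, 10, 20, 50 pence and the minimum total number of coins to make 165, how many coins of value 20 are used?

Greedy: take as many of the largest coin as possible, then repeat with the remainder.
165 = 3×50 + 1×10 + 1×5
Count of 20: 0

0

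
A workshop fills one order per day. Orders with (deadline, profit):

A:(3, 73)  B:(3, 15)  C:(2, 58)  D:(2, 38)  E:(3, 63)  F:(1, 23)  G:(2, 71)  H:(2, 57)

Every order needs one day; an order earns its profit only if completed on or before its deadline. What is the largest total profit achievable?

207

By profit: A(d3,73), G(d2,71), E(d3,63), C(d2,58), H(d2,57), D(d2,38), F(d1,23), B(d3,15)
A→slot 3; G→slot 2; E→slot 1; C skipped; H skipped; D skipped; F skipped; B skipped.
Profit = 63 + 71 + 73 = 207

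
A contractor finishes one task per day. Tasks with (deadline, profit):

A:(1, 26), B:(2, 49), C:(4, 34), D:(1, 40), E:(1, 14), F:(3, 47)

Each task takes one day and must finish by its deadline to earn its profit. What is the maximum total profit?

170

Sort by profit descending; place each in the latest free slot ≤ its deadline.
Profit order: B=49 F=47 D=40 C=34 A=26 E=14
Assign: B→slot 2, F→slot 3, D→slot 1, C→slot 4, A skipped, E skipped.
Slots: [1:D] [2:B] [3:F] [4:C]
Profit = 40 + 49 + 47 + 34 = 170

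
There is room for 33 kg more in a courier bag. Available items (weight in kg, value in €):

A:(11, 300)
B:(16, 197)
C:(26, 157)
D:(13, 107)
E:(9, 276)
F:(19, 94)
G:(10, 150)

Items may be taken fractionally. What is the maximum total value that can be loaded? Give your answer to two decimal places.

762.94

Order: E (276/9=30.67) > A (300/11=27.27) > G (150/10=15.00) > B (197/16=12.31) > D (107/13=8.23) > C (157/26=6.04) > F (94/19=4.95)
Fill: take E (9 @ 276) → take A (11 @ 300) → take G (10 @ 150) → take 3/16 of B → 36.94; 33/33 used.
Total value = 762.94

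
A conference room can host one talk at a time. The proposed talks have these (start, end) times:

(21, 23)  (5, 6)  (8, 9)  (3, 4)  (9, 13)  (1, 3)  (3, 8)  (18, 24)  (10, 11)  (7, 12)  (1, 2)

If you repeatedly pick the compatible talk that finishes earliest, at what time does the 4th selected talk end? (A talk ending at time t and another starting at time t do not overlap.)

Sorted by end: (1,2)  (1,3)  (3,4)  (5,6)  (3,8)  (8,9)  (10,11)  (7,12)  (9,13)  (21,23)  (18,24)
take (1,2); take (3,4); take (5,6); skip (3,8); take (8,9); take (10,11); skip (9,13); take (21,23); skip (18,24).
Selected: (1,2) (3,4) (5,6) (8,9) (10,11) (21,23)

9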